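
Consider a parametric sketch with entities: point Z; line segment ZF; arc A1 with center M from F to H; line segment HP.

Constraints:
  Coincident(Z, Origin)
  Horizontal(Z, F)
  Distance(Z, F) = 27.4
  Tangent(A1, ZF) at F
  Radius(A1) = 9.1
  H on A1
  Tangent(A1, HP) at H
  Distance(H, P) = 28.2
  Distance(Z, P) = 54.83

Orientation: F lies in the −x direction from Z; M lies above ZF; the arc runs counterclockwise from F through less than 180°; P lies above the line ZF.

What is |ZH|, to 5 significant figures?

26.675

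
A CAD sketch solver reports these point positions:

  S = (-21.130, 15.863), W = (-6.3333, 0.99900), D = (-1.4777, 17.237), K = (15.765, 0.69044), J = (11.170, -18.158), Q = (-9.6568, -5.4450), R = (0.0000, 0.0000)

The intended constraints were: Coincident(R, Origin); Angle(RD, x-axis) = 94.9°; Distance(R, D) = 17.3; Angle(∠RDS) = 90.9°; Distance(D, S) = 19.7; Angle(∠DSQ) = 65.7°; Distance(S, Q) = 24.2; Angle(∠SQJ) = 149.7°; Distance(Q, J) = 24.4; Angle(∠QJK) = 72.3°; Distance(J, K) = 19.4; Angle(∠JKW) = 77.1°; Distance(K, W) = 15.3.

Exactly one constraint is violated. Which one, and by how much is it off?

Distance(K, W) = 15.3 — off by 6.80.

R = (0.00, 0.00) ✓; RD at 94.90° ✓; |RD| = 17.30 ✓; ∠RDS = 90.90° ✓; |DS| = 19.70 ✓; ∠DSQ = 65.70° ✓; |SQ| = 24.20 ✓; ∠SQJ = 149.7° ✓; |QJ| = 24.40 ✓; ∠QJK = 72.30° ✓; |JK| = 19.40 ✓; ∠JKW = 77.10° ✓; |KW| = 22.10 ✗.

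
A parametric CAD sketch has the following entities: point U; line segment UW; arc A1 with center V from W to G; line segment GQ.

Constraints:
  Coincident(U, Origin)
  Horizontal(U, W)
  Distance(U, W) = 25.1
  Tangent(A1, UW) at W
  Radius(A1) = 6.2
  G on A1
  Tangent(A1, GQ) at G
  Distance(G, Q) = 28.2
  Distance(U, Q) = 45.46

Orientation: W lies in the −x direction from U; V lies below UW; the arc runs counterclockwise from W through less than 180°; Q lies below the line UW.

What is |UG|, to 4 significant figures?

31.98

U is at the origin; U and W share the same y with |UW| = 25.1 and W on the −x side, so W = (-25.10, 0.000). A1 meets UW tangentially, so VW is at right angles to UW, so V = W + (0, -6.2) = (-25.10, -6.200). Since VG ⟂ GQ (tangency), |VQ| = √(6.2² + 28.2²) = 28.87 regardless of where G sits on A1. So Q lies on both circle(U, 45.46) and circle(V, 28.87); the below-UW intersection is Q = (-29.29, -34.77). G is the foot of the tangent from Q: G = (-31.28, -6.639).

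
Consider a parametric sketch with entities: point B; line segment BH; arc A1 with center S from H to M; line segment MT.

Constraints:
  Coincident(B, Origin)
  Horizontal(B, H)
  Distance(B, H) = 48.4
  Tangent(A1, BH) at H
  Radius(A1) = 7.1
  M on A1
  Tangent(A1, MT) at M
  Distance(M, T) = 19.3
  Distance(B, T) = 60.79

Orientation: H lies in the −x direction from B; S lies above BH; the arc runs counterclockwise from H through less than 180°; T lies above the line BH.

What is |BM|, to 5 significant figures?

44.293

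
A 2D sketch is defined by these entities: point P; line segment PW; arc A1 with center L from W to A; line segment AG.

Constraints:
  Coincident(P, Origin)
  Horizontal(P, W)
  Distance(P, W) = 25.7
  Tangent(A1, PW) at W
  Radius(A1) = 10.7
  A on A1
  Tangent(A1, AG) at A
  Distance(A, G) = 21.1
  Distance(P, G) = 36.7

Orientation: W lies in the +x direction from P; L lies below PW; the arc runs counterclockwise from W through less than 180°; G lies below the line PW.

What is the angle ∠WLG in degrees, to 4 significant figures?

157.9°

P is at the origin; PW is horizontal with |PW| = 25.7 and W on the +x side, so W = (25.70, 0.000). The tangent condition forces LW to be normal to PW, so L = W + (0, -10.7) = (25.70, -10.70). Since LA ⟂ AG (tangency), |LG| = √(10.7² + 21.1²) = 23.66 regardless of where A sits on A1. So G lies on both circle(P, 36.7) and circle(L, 23.66); the below-PW intersection is G = (16.81, -32.62). A is the foot of the tangent from G: A = (15.04, -11.60).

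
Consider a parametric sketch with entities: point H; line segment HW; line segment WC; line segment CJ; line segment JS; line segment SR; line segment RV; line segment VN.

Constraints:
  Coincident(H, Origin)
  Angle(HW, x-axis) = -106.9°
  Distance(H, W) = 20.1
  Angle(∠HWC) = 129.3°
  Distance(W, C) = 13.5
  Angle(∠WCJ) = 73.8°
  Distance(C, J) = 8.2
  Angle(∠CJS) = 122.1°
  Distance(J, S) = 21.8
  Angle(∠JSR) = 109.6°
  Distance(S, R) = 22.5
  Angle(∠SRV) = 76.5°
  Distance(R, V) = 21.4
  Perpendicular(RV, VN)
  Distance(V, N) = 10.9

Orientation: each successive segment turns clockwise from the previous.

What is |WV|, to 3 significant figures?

12.8

H is at the origin; HW runs at -106.9° with length 20.1, so W = (-5.84, -19.2). ∠HWC = 129.3° gives WC at -158° from the x-axis; with |WC| = 13.5, C = (-18.3, -24.4). ∠WCJ = 73.8° gives CJ at 96.2° from the x-axis; with |CJ| = 8.2, J = (-19.2, -16.2). ∠CJS = 122.1° gives JS at 38.3° from the x-axis; with |JS| = 21.8, S = (-2.10, -2.71). ∠JSR = 109.6° gives SR at -32.1° from the x-axis; with |SR| = 22.5, R = (17.0, -14.7). ∠SRV = 76.5° gives RV at -136° from the x-axis; with |RV| = 21.4, V = (1.67, -29.6). Then |WV| = |V − W| = 12.8.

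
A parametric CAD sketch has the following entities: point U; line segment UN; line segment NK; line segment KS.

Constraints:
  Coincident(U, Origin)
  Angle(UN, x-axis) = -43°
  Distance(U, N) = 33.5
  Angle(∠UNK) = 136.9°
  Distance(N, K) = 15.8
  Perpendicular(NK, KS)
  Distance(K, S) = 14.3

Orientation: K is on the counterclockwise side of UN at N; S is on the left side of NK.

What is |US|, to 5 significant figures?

41.167

U is at the origin; UN runs at -43.0° with length 33.5, so N = 33.5·(cos -43.0°, sin -43.0°) = (24.500, -22.847). ∠UNK = 136.9°, so NK runs at -43.0° + (180° − 136.9°) = 0.10000° from the x-axis; with |NK| = 15.8, K = N + 15.8·(cos 0.10000°, sin 0.10000°) = (40.300, -22.819). The perpendicularity gives KS at right angles to NK; with |KS| = 14.3 on the left of NK, S = K + 14.3·(-0.0017453, 1.0000) = (40.275, -8.5194). Then |US| = |S − U| = 41.167.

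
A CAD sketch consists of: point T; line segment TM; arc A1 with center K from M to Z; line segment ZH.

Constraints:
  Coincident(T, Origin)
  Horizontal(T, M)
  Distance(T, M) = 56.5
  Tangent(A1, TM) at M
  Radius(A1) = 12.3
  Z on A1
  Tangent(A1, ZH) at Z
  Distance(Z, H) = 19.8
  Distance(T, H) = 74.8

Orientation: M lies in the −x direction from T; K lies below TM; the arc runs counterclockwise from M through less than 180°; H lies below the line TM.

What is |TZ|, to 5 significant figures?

70.037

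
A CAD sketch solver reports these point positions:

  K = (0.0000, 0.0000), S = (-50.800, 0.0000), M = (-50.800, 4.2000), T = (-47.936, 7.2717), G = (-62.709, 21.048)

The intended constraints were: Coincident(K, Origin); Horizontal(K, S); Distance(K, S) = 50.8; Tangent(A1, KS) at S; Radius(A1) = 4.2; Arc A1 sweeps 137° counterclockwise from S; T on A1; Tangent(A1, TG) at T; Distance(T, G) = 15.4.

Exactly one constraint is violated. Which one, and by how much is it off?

Distance(T, G) = 15.4 — off by 4.80.

K = (0.00, 0.00) ✓; K.y = 0.00, S.y = 0.00 ✓; |KS| = 50.80 ✓; ∠(MS, SK) = 90.00° ✓; |MS| = 4.200 ✓; bearing(M→T) − bearing(M→S) = 137.0° ✓; |MT| = 4.200 ✓; ∠(MT, TG) = 90.00° ✓; |TG| = 20.20 ✗.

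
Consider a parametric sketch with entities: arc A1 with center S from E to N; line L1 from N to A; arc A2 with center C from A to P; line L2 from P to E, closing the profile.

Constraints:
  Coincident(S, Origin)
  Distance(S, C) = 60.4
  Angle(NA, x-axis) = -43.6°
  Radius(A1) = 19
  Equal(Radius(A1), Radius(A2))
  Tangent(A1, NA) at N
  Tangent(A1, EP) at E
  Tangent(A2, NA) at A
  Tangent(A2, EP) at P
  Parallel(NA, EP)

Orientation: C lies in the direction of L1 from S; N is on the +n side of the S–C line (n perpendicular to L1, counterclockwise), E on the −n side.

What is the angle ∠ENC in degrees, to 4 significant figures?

72.54°

S is at the origin and C lies 60.4 along u from S, so C = 60.4·u = (43.74, -41.65). Tangency of A1 to both parallel lines with radius 19.0 puts N and E at S ± 19.0·n: N = (13.10, 13.76), E = (-13.10, -13.76). Then cos ∠ENC = NE·NC / (|NE||NC|), giving 72.54°.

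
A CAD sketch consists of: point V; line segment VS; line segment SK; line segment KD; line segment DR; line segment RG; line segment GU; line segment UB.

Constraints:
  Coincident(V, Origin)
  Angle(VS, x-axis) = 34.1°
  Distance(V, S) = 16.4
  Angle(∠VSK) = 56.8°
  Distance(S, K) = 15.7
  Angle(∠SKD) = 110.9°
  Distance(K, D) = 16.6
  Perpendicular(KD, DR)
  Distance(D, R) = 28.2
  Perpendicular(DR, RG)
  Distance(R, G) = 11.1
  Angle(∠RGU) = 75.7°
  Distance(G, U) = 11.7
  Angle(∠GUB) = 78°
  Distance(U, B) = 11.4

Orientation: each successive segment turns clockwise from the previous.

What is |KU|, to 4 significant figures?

18.83

DR is perpendicular to RG, so RG runs at 21.80°; with |RG| = 11.1, G = (-1.752, 17.64). ∠RGU = 75.7° gives GU at -82.50° from the x-axis; with |GU| = 11.7, U = (-0.2253, 6.037). Then |KU| = |U − K| = 18.83.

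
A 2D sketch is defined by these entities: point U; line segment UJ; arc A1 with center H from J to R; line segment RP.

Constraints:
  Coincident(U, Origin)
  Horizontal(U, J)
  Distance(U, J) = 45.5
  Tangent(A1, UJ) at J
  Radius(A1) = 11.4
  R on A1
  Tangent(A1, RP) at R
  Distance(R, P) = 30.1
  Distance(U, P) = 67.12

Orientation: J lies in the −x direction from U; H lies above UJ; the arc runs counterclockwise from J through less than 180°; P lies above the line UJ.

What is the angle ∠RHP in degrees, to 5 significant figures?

69.256°

U is at the origin; U and J share the same y with |UJ| = 45.5 and J on the −x side, so J = (-45.500, 0.0000). The tangent condition forces HJ to be normal to UJ, so H = J + (0, 11.4) = (-45.500, 11.400). Since HR ⟂ RP (tangency), |HP| = √(11.4² + 30.1²) = 32.186 regardless of where R sits on A1. So P lies on both circle(U, 67.12) and circle(H, 32.186); the above-UJ intersection is P = (-51.522, 43.018). R is the foot of the tangent from P: R = (-35.783, 17.361).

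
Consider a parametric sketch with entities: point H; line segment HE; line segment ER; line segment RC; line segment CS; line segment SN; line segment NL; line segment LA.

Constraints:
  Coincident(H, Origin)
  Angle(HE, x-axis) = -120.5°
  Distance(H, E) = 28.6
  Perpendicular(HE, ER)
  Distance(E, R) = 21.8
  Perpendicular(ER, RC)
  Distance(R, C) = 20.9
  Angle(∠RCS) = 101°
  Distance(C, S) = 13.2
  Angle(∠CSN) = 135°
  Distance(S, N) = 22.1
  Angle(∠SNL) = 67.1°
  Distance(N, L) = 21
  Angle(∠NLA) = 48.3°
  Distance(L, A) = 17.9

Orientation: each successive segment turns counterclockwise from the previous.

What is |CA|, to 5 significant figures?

16.757

H is at the origin; HE runs at -120.5° with length 28.6, so E = (-14.516, -24.643). HE ⟂ ER, so ER runs at -30.500°; with |ER| = 21.8, R = (4.2679, -35.707). ER ⟂ RC, so RC runs at 59.500°; with |RC| = 20.9, C = (14.875, -17.699). ∠RCS = 101.0° gives CS at 138.50° from the x-axis; with |CS| = 13.2, S = (4.9893, -8.9523). ∠CSN = 135.0° gives SN at -176.50° from the x-axis; with |SN| = 22.1, N = (-17.070, -10.301). ∠SNL = 67.1° gives NL at -63.600° from the x-axis; with |NL| = 21.0, L = (-7.7322, -29.111). ∠NLA = 48.3° gives LA at 68.100° from the x-axis; with |LA| = 17.9, A = (-1.0557, -12.503). Then |CA| = |A − C| = 16.757.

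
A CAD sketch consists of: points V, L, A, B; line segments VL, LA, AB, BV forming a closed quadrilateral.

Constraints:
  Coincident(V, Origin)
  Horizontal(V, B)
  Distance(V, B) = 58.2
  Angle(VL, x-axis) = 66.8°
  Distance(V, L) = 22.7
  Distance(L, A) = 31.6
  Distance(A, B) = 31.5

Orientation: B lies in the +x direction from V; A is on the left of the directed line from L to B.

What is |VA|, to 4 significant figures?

47.74

Checks: VL at 66.80° ✓; |LA| = 31.60 ✓; |AB| = 31.50 ✓.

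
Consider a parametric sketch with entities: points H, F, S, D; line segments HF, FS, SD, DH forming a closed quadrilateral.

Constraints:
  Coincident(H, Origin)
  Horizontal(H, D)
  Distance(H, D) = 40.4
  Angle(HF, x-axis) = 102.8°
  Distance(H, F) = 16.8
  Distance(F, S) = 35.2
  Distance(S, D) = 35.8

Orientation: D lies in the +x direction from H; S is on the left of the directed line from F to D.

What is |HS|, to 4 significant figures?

42.95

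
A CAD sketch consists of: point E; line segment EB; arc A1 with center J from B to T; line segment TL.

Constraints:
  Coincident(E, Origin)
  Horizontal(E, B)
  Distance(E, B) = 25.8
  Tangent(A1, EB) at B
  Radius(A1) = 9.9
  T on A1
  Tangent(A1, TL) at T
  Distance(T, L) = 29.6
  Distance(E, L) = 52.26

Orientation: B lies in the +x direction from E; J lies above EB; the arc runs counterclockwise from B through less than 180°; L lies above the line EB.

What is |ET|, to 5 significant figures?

37.227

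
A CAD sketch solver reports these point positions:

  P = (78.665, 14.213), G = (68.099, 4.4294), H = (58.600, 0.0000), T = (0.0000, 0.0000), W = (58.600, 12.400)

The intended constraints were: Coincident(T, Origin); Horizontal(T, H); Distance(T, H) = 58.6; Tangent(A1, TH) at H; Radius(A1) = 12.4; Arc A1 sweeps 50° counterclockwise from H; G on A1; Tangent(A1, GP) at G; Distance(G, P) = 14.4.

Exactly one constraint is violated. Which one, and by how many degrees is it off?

Tangent(A1, GP) at G — off by 7.20°.

T = (0.00, 0.00) ✓; T.y = 0.00, H.y = 0.00 ✓; |TH| = 58.60 ✓; ∠(WH, HT) = 90.00° ✓; |WH| = 12.40 ✓; bearing(W→G) − bearing(W→H) = 50.00° ✓; |WG| = 12.40 ✓; ∠(WG, GP) = 97.20° ✗; |GP| = 14.40 ✓.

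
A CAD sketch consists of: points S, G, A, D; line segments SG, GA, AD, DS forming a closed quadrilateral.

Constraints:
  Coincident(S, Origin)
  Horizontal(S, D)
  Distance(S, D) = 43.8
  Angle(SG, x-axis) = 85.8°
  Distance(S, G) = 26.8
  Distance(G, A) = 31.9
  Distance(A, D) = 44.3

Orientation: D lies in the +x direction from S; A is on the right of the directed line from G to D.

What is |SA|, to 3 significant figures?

5.10

Checks: SG at 85.80° ✓; |GA| = 31.90 ✓; |AD| = 44.30 ✓.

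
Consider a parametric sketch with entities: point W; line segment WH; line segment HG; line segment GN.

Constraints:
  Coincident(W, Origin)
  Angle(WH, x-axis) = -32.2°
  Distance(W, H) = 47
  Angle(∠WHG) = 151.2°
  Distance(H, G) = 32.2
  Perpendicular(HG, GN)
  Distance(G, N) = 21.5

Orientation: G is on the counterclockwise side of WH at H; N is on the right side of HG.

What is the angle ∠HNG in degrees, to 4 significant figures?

56.27°

∠WHG = 151.2°, so HG runs at -32.2° + (180° − 151.2°) = -3.400° from the x-axis; with |HG| = 32.2, G = H + 32.2·(cos -3.400°, sin -3.400°) = (71.91, -26.95). The perpendicularity gives GN at right angles to HG; with |GN| = 21.5 on the right of HG, N = G + 21.5·(-0.05931, -0.9982) = (70.64, -48.42). Then cos ∠HNG = NH·NG / (|NH||NG|), giving 56.27°.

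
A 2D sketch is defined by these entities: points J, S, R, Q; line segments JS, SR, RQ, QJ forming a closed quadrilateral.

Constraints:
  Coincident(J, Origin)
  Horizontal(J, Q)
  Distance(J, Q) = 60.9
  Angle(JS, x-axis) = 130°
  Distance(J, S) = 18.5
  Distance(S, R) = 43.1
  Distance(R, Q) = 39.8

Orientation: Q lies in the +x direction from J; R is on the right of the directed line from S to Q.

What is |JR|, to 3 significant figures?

25.5

Checks: |SR| = 43.10 ✓; |RQ| = 39.80 ✓.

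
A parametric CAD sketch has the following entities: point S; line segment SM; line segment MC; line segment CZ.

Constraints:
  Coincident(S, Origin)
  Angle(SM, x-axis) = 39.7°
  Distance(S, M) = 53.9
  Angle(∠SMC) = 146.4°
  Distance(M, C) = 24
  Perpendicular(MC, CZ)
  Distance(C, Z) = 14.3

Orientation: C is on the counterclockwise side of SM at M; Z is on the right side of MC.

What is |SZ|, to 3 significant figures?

81.8

∠SMC = 146.4°, so MC runs at 39.7° + (180° − 146.4°) = 73.3° from the x-axis; with |MC| = 24.0, C = M + 24.0·(cos 73.3°, sin 73.3°) = (48.4, 57.4). MC is perpendicular to CZ; with |CZ| = 14.3 on the right of MC, Z = C + 14.3·(0.958, -0.287) = (62.1, 53.3). Then |SZ| = |Z − S| = 81.8.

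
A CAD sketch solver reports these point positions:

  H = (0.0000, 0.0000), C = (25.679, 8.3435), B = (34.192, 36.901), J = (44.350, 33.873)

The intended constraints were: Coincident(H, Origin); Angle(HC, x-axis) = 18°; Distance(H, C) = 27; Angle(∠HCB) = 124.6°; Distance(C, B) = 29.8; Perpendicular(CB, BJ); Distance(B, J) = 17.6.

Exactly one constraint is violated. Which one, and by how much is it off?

Distance(B, J) = 17.6 — off by 7.00.

H = (0.00, 0.00) ✓; HC at 18.00° ✓; |HC| = 27.00 ✓; ∠HCB = 124.6° ✓; |CB| = 29.80 ✓; ∠(CB, BJ) = 90.00° ✓; |BJ| = 10.60 ✗.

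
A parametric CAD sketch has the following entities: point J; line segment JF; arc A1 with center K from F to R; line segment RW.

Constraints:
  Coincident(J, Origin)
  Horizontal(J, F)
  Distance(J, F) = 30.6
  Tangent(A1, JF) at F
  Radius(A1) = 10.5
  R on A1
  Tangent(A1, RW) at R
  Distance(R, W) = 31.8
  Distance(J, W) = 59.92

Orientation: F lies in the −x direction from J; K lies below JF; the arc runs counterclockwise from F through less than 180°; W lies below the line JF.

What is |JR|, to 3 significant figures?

42.2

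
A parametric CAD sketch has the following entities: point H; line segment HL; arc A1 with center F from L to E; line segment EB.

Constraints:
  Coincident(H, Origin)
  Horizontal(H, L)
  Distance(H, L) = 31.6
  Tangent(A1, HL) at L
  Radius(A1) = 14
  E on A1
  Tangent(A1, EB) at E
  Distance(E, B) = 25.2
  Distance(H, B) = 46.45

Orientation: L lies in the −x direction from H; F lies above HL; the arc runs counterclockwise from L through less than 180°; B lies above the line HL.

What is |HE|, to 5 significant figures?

24.033

Checks: |FE| = 14.00 ✓; ∠(FE, EB) = 90.00° ✓; |EB| = 25.20 ✓; |HB| = 46.45 ✓.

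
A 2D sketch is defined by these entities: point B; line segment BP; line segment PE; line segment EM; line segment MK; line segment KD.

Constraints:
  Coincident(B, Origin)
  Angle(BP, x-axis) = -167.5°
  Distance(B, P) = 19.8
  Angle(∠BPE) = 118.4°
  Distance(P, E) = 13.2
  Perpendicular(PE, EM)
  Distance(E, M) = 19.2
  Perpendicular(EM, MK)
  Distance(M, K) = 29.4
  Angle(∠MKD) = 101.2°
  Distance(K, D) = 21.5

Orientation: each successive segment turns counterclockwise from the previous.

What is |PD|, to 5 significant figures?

20.464

B is at the origin; BP runs at -167.5° with length 19.8, so P = (-19.331, -4.2855). ∠BPE = 118.4° gives PE at -105.90° from the x-axis; with |PE| = 13.2, E = (-22.947, -16.980). The perpendicularity gives EM at right angles to PE, so EM runs at -15.900°; with |EM| = 19.2, M = (-4.4815, -22.241). The perpendicularity gives MK at right angles to EM, so MK runs at 74.100°; with |MK| = 29.4, K = (3.5729, 6.0347). ∠MKD = 101.2° gives KD at 152.90° from the x-axis; with |KD| = 21.5, D = (-15.567, 15.829). Then |PD| = |D − P| = 20.464.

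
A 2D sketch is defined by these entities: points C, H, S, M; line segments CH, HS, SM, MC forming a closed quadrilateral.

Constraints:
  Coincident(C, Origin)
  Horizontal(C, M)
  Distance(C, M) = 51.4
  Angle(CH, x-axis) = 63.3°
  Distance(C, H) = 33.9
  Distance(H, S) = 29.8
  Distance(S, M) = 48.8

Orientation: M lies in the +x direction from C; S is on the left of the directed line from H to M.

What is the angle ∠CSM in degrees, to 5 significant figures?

53.865°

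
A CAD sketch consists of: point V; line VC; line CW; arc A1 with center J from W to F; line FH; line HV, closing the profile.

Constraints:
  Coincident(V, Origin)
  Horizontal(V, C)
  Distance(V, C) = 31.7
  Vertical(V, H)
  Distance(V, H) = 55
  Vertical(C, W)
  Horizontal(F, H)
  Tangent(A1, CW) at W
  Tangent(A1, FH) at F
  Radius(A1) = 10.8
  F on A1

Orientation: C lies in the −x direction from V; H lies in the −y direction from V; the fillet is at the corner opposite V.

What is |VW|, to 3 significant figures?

54.4

V is at the origin; V and C share the same y with |VC| = 31.7 and C on the −x side, so C = (-31.7, 0.00). V and H share the same x with |VH| = 55.0 and H on the −y side, so H = (0.00, -55.0). The virtual corner opposite V is at (-31.7, -55.0). The tangent condition forces JW to be normal to CW and the tangent condition forces JF to be normal to FH, with radius 10.8, so the center J sits 10.8 in from both sides at J = (-20.9, -44.2). That places the tangent points at W = (-31.7, -44.2) on CW and F = (-20.9, -55.0) on FH. Then |VW| = |W − V| = 54.4.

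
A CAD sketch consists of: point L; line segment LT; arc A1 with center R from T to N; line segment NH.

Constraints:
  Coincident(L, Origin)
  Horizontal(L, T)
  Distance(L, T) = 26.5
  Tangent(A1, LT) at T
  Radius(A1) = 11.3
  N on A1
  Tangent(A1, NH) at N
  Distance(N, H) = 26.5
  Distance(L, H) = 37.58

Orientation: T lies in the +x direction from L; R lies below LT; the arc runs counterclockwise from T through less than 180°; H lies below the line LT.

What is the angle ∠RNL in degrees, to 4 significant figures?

156.5°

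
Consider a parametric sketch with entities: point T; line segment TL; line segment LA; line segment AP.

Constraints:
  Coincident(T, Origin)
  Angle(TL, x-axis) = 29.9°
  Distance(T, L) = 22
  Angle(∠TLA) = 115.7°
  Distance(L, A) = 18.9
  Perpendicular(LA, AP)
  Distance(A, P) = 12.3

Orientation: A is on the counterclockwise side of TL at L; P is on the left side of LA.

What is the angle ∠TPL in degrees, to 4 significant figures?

47.87°

T is at the origin; TL runs at 29.9° with length 22.0, so L = 22.0·(cos 29.9°, sin 29.9°) = (19.07, 10.97). ∠TLA = 115.7°, so LA runs at 29.9° + (180° − 115.7°) = 94.20° from the x-axis; with |LA| = 18.9, A = L + 18.9·(cos 94.20°, sin 94.20°) = (17.69, 29.82). The perpendicularity gives AP at right angles to LA; with |AP| = 12.3 on the left of LA, P = A + 12.3·(-0.9973, -0.07324) = (5.421, 28.92). Then cos ∠TPL = PT·PL / (|PT||PL|), giving 47.87°.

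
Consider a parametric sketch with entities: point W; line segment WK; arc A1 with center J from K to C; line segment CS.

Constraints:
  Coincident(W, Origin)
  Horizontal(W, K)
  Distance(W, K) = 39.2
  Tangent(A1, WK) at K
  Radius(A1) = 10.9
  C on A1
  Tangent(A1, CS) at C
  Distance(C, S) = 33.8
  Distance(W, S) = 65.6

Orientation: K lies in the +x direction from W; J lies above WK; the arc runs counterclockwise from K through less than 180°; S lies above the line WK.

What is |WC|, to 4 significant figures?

51.43

Checks: W = (0.00, 0.00) ✓; |JC| = 10.90 ✓; ∠(JC, CS) = 90.00° ✓; |CS| = 33.80 ✓; |WS| = 65.60 ✓.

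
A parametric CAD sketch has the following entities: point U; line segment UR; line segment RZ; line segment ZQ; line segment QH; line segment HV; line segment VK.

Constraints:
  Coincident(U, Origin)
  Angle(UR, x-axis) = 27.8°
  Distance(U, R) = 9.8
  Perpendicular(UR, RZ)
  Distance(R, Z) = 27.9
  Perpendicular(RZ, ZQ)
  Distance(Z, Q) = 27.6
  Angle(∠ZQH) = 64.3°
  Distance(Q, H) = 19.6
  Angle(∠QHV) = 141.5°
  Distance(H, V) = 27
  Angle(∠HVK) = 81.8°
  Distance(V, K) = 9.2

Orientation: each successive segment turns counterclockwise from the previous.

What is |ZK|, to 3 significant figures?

22.1

∠QHV = 141.5° gives HV at 2.00° from the x-axis; with |HV| = 27.0, V = (14.0, 5.66). ∠HVK = 81.8° gives VK at 100° from the x-axis; with |VK| = 9.2, K = (12.4, 14.7). Then |ZK| = |K − Z| = 22.1.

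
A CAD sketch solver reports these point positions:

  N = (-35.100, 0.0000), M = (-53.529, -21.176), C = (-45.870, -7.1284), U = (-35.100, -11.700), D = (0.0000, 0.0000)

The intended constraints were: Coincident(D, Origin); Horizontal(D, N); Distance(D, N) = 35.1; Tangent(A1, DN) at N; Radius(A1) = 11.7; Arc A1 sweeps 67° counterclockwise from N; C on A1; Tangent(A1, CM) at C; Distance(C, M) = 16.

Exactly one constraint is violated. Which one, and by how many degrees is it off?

Tangent(A1, CM) at C — off by 5.60°.

D = (0.00, 0.00) ✓; D.y = 0.00, N.y = 0.00 ✓; |DN| = 35.10 ✓; ∠(UN, ND) = 90.00° ✓; |UN| = 11.70 ✓; bearing(U→C) − bearing(U→N) = 67.00° ✓; |UC| = 11.70 ✓; ∠(UC, CM) = 95.60° ✗; |CM| = 16.00 ✓.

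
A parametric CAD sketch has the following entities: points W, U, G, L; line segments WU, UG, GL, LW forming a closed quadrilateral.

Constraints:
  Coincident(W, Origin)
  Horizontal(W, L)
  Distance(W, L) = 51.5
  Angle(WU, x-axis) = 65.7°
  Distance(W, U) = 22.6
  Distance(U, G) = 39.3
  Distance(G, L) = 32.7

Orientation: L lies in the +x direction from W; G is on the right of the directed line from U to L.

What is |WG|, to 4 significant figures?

28.21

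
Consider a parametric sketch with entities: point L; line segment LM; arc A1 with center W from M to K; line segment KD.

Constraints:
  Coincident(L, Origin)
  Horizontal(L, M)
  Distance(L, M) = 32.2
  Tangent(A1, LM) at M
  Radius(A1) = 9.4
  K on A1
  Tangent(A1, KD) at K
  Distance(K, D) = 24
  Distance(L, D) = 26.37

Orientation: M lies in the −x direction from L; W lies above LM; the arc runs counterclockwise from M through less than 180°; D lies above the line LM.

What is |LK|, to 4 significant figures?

24.77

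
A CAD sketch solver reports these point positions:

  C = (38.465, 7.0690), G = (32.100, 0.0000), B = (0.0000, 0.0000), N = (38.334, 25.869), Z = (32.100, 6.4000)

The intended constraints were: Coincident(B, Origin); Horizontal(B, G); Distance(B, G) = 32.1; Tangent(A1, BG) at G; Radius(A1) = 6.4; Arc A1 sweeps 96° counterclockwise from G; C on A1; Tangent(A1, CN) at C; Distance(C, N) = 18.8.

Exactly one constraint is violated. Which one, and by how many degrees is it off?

Tangent(A1, CN) at C — off by 5.60°.

B = (0.00, 0.00) ✓; B.y = 0.00, G.y = 0.00 ✓; |BG| = 32.10 ✓; ∠(ZG, GB) = 90.00° ✓; |ZG| = 6.400 ✓; bearing(Z→C) − bearing(Z→G) = 96.00° ✓; |ZC| = 6.400 ✓; ∠(ZC, CN) = 95.60° ✗; |CN| = 18.80 ✓.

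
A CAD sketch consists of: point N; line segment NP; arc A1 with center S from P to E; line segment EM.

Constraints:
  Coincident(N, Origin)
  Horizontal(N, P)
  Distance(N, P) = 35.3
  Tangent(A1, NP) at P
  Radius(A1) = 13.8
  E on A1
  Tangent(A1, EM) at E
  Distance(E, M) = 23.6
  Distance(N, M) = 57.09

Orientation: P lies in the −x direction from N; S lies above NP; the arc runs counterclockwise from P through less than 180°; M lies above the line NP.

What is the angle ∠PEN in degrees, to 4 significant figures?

72.36°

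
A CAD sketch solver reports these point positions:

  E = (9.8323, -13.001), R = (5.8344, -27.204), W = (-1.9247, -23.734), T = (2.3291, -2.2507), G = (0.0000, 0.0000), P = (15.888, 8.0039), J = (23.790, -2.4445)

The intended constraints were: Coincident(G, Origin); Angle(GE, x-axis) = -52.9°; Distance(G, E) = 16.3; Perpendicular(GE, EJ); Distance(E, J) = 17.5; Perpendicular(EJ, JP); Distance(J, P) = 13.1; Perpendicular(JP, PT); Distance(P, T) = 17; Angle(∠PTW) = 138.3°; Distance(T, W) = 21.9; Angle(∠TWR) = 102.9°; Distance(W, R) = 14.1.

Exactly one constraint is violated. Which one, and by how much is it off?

Distance(W, R) = 14.1 — off by 5.60.

G = (0.00, 0.00) ✓; GE at -52.90° ✓; |GE| = 16.30 ✓; ∠(GE, EJ) = 90.00° ✓; |EJ| = 17.50 ✓; ∠(EJ, JP) = 90.00° ✓; |JP| = 13.10 ✓; ∠(JP, PT) = 90.00° ✓; |PT| = 17.00 ✓; ∠PTW = 138.3° ✓; |TW| = 21.90 ✓; ∠TWR = 102.9° ✓; |WR| = 8.500 ✗.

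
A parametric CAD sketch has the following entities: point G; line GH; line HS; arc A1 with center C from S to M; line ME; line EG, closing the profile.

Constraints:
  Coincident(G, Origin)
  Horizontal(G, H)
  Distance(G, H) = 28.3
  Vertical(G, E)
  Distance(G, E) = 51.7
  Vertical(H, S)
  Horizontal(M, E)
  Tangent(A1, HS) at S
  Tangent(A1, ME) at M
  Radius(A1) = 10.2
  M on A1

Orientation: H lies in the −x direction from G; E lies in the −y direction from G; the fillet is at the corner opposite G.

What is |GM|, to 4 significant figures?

54.78

The virtual corner opposite G is at (-28.30, -51.70). The tangent condition forces CS to be normal to HS and since A1 is tangent to ME there, CM ⟂ ME, with radius 10.2, so the center C sits 10.2 in from both sides at C = (-18.10, -41.50). That places the tangent points at S = (-28.30, -41.50) on HS and M = (-18.10, -51.70) on ME. Then |GM| = |M − G| = 54.78.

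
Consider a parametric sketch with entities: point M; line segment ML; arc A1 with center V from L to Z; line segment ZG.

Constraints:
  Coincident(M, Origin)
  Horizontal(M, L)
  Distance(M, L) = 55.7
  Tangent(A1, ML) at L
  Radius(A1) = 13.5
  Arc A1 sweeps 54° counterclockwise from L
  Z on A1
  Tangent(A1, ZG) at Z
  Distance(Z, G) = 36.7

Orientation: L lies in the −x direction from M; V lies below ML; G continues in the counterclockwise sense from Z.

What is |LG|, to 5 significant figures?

47.946

On A1, L sits at bearing 90° from V; a 54° counterclockwise sweep puts Z at bearing 144°, so Z = V + 13.5·(cos 144°, sin 144°) = (-66.622, -5.5649). The tangent condition forces VZ to be normal to ZG, so ZG runs along (−sin 144°, cos 144°); with |ZG| = 36.7, G = (-88.193, -35.256). Then |LG| = |G − L| = 47.946.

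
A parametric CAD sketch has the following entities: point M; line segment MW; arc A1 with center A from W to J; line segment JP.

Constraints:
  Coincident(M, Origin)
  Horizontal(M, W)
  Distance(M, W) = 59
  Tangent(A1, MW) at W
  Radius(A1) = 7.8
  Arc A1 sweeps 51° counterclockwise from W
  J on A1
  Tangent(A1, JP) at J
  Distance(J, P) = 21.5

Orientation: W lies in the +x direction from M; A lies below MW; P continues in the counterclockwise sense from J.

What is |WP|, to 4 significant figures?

27.71

M is at the origin; M and W share the same y with |MW| = 59.0 and W on the +x side, so W = (59.00, 0.000). A1 meets MW tangentially, so AW is at right angles to MW, so A = W + (0, -7.8) = (59.00, -7.800). On A1, W sits at bearing 90° from A; a 51° counterclockwise sweep puts J at bearing 141°, so J = A + 7.8·(cos 141°, sin 141°) = (52.94, -2.891). A1 meets JP tangentially, so AJ is at right angles to JP, so JP runs along (−sin 141°, cos 141°); with |JP| = 21.5, P = (39.41, -19.60). Then |WP| = |P − W| = 27.71.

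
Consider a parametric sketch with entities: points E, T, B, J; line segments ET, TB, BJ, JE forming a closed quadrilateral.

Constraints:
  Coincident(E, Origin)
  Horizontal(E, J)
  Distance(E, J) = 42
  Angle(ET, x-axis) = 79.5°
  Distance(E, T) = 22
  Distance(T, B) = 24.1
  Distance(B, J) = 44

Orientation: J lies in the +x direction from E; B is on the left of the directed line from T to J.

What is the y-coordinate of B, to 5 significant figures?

38.686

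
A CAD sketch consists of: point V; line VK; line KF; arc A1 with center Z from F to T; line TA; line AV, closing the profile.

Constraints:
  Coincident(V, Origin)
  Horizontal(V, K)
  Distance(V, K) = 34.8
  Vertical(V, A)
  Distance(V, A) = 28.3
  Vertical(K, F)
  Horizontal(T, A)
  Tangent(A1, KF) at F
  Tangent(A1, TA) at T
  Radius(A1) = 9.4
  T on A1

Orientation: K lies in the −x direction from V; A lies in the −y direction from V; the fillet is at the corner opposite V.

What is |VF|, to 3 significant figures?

39.6

V is at the origin; VK is horizontal with |VK| = 34.8 and K on the −x side, so K = (-34.8, 0.00). VA is vertical with |VA| = 28.3 and A on the −y side, so A = (0.00, -28.3). The virtual corner opposite V is at (-34.8, -28.3). The tangent condition forces ZF to be normal to KF and the tangent condition forces ZT to be normal to TA, with radius 9.4, so the center Z sits 9.4 in from both sides at Z = (-25.4, -18.9). That places the tangent points at F = (-34.8, -18.9) on KF and T = (-25.4, -28.3) on TA. Then |VF| = |F − V| = 39.6.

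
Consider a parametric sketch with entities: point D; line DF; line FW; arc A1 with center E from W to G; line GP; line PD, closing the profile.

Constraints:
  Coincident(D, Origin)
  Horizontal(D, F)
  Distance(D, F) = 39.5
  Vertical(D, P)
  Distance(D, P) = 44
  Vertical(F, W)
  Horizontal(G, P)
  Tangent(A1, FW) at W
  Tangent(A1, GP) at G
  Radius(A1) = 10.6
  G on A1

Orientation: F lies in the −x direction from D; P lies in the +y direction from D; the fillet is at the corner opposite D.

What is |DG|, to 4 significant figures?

52.64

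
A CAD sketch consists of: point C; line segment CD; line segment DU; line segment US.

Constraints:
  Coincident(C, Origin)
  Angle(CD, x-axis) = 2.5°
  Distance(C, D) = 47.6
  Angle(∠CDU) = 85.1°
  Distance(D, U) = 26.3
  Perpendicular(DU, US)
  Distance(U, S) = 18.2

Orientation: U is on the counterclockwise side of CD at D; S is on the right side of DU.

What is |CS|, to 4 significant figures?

69.29

C is at the origin; CD runs at 2.5° with length 47.6, so D = 47.6·(cos 2.5°, sin 2.5°) = (47.55, 2.076). ∠CDU = 85.1°, so DU runs at 2.5° + (180° − 85.1°) = 97.40° from the x-axis; with |DU| = 26.3, U = D + 26.3·(cos 97.40°, sin 97.40°) = (44.17, 28.16). DU is perpendicular to US; with |US| = 18.2 on the right of DU, S = U + 18.2·(0.9917, 0.1288) = (62.22, 30.50). Then |CS| = |S − C| = 69.29.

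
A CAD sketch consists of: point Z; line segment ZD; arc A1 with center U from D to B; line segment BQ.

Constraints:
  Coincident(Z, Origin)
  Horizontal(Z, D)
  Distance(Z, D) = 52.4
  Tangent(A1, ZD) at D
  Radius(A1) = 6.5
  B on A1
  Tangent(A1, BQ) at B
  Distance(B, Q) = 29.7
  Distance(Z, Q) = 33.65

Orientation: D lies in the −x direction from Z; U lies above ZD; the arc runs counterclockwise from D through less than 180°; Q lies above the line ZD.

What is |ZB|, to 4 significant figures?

48.10

Checks: |UB| = 6.500 ✓; ∠(UB, BQ) = 90.00° ✓; |BQ| = 29.70 ✓; |ZQ| = 33.65 ✓.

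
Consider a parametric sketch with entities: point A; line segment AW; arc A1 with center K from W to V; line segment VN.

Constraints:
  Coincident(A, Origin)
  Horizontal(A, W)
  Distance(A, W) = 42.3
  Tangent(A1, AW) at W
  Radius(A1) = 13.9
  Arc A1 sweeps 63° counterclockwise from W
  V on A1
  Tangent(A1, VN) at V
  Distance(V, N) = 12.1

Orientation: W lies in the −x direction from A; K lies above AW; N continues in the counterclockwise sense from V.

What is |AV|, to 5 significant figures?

30.863

A is at the origin; A and W share the same y with |AW| = 42.3 and W on the −x side, so W = (-42.300, 0.0000). A1 meets AW tangentially, so KW is at right angles to AW, so K = W + (0, 13.9) = (-42.300, 13.900). On A1, W sits at bearing -90° from K; a 63° counterclockwise sweep puts V at bearing -27°, so V = K + 13.9·(cos -27°, sin -27°) = (-29.915, 7.5895). Then |AV| = |V − A| = 30.863.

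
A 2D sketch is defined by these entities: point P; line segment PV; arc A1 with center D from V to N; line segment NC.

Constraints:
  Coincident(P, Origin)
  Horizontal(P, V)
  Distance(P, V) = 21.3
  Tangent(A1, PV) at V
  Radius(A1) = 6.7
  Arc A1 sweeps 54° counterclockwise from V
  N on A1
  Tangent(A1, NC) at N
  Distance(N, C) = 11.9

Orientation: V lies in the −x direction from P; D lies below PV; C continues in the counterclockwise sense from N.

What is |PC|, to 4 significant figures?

35.92

P is at the origin; PV is horizontal with |PV| = 21.3 and V on the −x side, so V = (-21.30, 0.000). Tangency of A1 to PV means the radius DV is perpendicular to PV, so D = V + (0, -6.7) = (-21.30, -6.700). On A1, V sits at bearing 90° from D; a 54° counterclockwise sweep puts N at bearing 144°, so N = D + 6.7·(cos 144°, sin 144°) = (-26.72, -2.762). Since A1 is tangent to NC there, DN ⟂ NC, so NC runs along (−sin 144°, cos 144°); with |NC| = 11.9, C = (-33.72, -12.39). Then |PC| = |C − P| = 35.92.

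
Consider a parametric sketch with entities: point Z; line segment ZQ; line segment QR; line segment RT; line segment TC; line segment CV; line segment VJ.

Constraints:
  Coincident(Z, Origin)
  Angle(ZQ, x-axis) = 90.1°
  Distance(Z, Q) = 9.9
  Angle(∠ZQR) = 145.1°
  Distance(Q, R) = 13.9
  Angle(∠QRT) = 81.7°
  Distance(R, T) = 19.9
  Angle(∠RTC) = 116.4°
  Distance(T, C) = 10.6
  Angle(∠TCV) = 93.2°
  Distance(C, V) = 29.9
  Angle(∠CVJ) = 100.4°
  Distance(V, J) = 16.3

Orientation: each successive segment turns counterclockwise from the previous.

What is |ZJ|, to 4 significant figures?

22.60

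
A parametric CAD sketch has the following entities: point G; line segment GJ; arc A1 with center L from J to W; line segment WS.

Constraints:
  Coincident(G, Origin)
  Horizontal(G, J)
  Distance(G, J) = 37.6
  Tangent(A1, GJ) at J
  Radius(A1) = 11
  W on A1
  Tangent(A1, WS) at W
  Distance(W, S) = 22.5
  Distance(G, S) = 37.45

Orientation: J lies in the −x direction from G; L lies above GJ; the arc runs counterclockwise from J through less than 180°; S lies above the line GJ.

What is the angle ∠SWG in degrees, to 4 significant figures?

94.56°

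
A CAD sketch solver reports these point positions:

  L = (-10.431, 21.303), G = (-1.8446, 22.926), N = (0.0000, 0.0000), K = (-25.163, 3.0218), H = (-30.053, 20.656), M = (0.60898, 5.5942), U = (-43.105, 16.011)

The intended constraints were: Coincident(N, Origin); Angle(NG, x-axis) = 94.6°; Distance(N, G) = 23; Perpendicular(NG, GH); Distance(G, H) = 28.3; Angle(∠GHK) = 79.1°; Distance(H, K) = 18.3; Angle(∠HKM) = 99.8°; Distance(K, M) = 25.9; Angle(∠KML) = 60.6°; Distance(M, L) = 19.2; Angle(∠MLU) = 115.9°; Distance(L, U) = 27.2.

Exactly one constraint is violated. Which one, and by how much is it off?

Distance(L, U) = 27.2 — off by 5.90.

N = (0.00, 0.00) ✓; NG at 94.60° ✓; |NG| = 23.00 ✓; ∠(NG, GH) = 90.00° ✓; |GH| = 28.30 ✓; ∠GHK = 79.10° ✓; |HK| = 18.30 ✓; ∠HKM = 99.80° ✓; |KM| = 25.90 ✓; ∠KML = 60.60° ✓; |ML| = 19.20 ✓; ∠MLU = 115.9° ✓; |LU| = 33.10 ✗.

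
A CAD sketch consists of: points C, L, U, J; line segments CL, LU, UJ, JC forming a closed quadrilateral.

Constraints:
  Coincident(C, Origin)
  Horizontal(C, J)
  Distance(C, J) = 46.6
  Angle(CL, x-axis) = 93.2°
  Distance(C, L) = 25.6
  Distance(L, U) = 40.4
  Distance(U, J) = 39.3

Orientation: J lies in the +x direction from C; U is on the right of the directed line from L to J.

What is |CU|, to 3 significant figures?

16.4

C is at the origin; C and J share the same y with |CJ| = 46.6 and J in +x, so J = (46.6, 0). CL runs at 93.2° with |CL| = 25.6, so L = (-1.43, 25.6). U is determined by |LU| = 40.4 and |UJ| = 39.3 together: it lies at the intersection of circle(L, 40.4) and circle(J, 39.3). With |LJ| = 54.4, the foot of the radical line on LJ is 28.0 from L and the perpendicular offset is √(40.4² − 28.0²) = 29.1. Taking the right-of-LJ solution: U = (9.62, -13.3).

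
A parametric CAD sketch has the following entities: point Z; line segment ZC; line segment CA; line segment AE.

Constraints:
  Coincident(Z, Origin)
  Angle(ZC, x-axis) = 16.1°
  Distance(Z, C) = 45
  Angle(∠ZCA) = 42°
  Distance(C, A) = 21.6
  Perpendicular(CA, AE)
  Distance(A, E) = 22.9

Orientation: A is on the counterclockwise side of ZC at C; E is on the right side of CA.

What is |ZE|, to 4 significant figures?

54.32

Z is at the origin; ZC runs at 16.1° with length 45.0, so C = 45.0·(cos 16.1°, sin 16.1°) = (43.24, 12.48). ∠ZCA = 42.0°, so CA runs at 16.1° + (180° − 42.0°) = 154.1° from the x-axis; with |CA| = 21.6, A = C + 21.6·(cos 154.1°, sin 154.1°) = (23.80, 21.91). CA is perpendicular to AE; with |AE| = 22.9 on the right of CA, E = A + 22.9·(0.4368, 0.8996) = (33.81, 42.51). Then |ZE| = |E − Z| = 54.32.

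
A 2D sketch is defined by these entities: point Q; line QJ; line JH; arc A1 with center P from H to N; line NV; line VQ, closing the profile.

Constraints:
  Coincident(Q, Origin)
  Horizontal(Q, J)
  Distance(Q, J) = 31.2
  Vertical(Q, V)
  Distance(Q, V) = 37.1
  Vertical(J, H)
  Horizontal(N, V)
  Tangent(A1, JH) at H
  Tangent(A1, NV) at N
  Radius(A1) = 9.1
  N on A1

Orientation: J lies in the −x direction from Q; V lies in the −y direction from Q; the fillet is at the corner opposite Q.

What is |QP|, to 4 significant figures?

35.67

Q is at the origin; Q and J share the same y with |QJ| = 31.2 and J on the −x side, so J = (-31.20, 0.000). Q and V share the same x with |QV| = 37.1 and V on the −y side, so V = (0.000, -37.10). The virtual corner opposite Q is at (-31.20, -37.10). A1 meets JH tangentially, so PH is at right angles to JH and the tangent condition forces PN to be normal to NV, with radius 9.1, so the center P sits 9.1 in from both sides at P = (-22.10, -28.00). Then |QP| = |P − Q| = 35.67.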